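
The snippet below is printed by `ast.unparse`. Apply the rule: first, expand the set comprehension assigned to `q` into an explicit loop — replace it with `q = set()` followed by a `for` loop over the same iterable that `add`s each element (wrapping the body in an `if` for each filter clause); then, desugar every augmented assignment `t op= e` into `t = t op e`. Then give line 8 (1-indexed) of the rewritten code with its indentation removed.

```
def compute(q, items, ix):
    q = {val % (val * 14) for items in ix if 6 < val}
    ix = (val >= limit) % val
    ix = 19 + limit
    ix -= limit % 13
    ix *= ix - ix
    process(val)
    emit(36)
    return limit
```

Transformed code:
def compute(q, items, ix):
    q = set()
    for items in ix:
        if 6 < val:
            q.add(val % (val * 14))
    ix = (val >= limit) % val
    ix = 19 + limit
    ix = ix - limit % 13
    ix = ix * (ix - ix)
    process(val)
    emit(36)
    return limit

ix = ix - limit % 13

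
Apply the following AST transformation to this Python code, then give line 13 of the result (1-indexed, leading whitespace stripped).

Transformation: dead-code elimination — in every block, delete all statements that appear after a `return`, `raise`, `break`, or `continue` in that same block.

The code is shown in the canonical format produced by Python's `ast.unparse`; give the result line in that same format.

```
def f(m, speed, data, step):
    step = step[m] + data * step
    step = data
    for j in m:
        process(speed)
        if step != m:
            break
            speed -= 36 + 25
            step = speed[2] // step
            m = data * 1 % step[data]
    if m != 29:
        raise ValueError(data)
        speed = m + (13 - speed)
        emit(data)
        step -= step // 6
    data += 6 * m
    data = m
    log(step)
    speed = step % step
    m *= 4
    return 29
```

Transformed code:
def f(m, speed, data, step):
    step = step[m] + data * step
    step = data
    for j in m:
        process(speed)
        if step != m:
            break
    if m != 29:
        raise ValueError(data)
    data += 6 * m
    data = m
    log(step)
    speed = step % step
    m *= 4
    return 29

speed = step % step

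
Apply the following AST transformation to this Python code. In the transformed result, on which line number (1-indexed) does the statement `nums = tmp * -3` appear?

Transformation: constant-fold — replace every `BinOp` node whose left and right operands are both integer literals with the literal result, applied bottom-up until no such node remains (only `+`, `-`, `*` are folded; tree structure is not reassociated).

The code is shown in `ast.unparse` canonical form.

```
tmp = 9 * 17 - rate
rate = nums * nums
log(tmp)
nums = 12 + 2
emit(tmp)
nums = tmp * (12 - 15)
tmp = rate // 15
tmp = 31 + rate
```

6

Transformed code:
tmp = 153 - rate
rate = nums * nums
log(tmp)
nums = 14
emit(tmp)
nums = tmp * -3
tmp = rate // 15
tmp = 31 + rate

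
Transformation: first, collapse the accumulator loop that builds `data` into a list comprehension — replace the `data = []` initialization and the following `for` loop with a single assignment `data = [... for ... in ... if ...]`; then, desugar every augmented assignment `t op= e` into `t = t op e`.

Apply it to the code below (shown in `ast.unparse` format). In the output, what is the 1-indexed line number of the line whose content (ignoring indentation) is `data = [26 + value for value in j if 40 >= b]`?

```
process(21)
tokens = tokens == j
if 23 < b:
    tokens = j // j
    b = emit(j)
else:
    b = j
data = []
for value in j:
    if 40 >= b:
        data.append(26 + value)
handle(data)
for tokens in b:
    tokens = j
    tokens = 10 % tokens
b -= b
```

8

Transformed code:
process(21)
tokens = tokens == j
if 23 < b:
    tokens = j // j
    b = emit(j)
else:
    b = j
data = [26 + value for value in j if 40 >= b]
handle(data)
for tokens in b:
    tokens = j
    tokens = 10 % tokens
b = b - b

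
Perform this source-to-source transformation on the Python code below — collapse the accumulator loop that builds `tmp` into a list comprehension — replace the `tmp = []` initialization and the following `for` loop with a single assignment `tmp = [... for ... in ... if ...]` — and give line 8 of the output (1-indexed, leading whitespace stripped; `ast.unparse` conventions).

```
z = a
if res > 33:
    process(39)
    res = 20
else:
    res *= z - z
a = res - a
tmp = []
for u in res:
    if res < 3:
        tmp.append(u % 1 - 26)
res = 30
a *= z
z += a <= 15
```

tmp = [u % 1 - 26 for u in res if res < 3]

Transformed code:
z = a
if res > 33:
    process(39)
    res = 20
else:
    res *= z - z
a = res - a
tmp = [u % 1 - 26 for u in res if res < 3]
res = 30
a *= z
z += a <= 15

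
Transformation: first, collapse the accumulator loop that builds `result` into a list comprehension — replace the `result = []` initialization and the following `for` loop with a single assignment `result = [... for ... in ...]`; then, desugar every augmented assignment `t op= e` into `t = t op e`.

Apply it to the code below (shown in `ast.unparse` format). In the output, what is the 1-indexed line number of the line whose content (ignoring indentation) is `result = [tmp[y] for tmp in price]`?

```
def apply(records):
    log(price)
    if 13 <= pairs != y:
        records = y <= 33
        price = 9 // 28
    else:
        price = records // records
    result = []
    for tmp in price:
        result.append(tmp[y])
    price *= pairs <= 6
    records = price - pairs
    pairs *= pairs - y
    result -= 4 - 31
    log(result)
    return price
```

Transformed code:
def apply(records):
    log(price)
    if 13 <= pairs != y:
        records = y <= 33
        price = 9 // 28
    else:
        price = records // records
    result = [tmp[y] for tmp in price]
    price = price * (pairs <= 6)
    records = price - pairs
    pairs = pairs * (pairs - y)
    result = result - (4 - 31)
    log(result)
    return price

8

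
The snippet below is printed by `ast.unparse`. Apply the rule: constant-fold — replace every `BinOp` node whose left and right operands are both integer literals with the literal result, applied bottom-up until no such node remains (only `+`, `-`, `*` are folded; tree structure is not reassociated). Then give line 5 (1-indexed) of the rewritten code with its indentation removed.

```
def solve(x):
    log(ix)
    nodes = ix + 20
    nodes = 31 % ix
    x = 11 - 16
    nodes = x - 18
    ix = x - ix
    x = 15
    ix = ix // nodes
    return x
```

x = -5

Transformed code:
def solve(x):
    log(ix)
    nodes = ix + 20
    nodes = 31 % ix
    x = -5
    nodes = x - 18
    ix = x - ix
    x = 15
    ix = ix // nodes
    return x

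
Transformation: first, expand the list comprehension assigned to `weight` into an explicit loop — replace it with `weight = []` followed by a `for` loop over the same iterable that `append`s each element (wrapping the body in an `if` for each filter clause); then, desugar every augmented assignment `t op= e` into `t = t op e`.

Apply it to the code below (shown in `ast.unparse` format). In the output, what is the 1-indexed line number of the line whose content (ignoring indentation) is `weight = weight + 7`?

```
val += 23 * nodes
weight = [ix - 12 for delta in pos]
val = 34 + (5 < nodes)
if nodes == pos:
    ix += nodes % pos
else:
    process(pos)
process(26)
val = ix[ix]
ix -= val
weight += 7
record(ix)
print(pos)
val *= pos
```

13

Transformed code:
val = val + 23 * nodes
weight = []
for delta in pos:
    weight.append(ix - 12)
val = 34 + (5 < nodes)
if nodes == pos:
    ix = ix + nodes % pos
else:
    process(pos)
process(26)
val = ix[ix]
ix = ix - val
weight = weight + 7
record(ix)
print(pos)
val = val * pos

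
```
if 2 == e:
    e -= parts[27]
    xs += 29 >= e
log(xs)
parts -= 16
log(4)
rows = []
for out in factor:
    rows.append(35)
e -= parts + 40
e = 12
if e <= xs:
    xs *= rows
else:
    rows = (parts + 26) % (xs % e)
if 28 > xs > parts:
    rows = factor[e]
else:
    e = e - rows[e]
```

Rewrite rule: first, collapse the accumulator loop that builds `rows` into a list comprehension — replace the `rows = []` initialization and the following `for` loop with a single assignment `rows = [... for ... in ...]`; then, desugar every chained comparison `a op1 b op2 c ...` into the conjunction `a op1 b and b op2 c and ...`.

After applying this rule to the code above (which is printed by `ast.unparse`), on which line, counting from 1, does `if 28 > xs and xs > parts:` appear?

Transformed code:
if 2 == e:
    e -= parts[27]
    xs += 29 >= e
log(xs)
parts -= 16
log(4)
rows = [35 for out in factor]
e -= parts + 40
e = 12
if e <= xs:
    xs *= rows
else:
    rows = (parts + 26) % (xs % e)
if 28 > xs and xs > parts:
    rows = factor[e]
else:
    e = e - rows[e]

14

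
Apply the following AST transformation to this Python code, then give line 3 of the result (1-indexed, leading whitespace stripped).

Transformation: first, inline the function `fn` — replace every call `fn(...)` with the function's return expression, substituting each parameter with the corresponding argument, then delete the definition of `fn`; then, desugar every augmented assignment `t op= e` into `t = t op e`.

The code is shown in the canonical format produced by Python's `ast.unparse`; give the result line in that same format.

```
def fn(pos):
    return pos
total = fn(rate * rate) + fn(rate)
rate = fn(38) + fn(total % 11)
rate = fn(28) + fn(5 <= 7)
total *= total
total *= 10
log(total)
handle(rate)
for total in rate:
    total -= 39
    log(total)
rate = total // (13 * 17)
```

rate = 28 + (5 <= 7)

Transformed code:
total = rate * rate + rate
rate = 38 + total % 11
rate = 28 + (5 <= 7)
total = total * total
total = total * 10
log(total)
handle(rate)
for total in rate:
    total = total - 39
    log(total)
rate = total // (13 * 17)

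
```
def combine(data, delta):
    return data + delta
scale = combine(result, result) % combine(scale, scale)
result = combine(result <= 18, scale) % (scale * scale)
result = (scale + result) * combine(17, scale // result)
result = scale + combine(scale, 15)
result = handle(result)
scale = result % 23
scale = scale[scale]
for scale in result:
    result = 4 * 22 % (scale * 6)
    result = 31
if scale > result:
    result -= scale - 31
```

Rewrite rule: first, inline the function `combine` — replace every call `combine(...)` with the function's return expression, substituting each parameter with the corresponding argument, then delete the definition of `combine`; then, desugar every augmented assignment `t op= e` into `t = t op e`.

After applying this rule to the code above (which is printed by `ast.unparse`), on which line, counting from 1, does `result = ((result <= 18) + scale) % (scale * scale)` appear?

2

Transformed code:
scale = (result + result) % (scale + scale)
result = ((result <= 18) + scale) % (scale * scale)
result = (scale + result) * (17 + scale // result)
result = scale + (scale + 15)
result = handle(result)
scale = result % 23
scale = scale[scale]
for scale in result:
    result = 4 * 22 % (scale * 6)
    result = 31
if scale > result:
    result = result - (scale - 31)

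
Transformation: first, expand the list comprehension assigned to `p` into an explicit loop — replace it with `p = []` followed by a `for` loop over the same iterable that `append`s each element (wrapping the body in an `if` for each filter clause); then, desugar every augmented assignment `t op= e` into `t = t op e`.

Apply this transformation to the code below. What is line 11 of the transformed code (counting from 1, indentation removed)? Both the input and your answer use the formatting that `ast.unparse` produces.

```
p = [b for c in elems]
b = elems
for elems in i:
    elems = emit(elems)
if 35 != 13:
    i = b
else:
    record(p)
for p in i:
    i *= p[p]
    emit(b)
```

for p in i:

Transformed code:
p = []
for c in elems:
    p.append(b)
b = elems
for elems in i:
    elems = emit(elems)
if 35 != 13:
    i = b
else:
    record(p)
for p in i:
    i = i * p[p]
    emit(b)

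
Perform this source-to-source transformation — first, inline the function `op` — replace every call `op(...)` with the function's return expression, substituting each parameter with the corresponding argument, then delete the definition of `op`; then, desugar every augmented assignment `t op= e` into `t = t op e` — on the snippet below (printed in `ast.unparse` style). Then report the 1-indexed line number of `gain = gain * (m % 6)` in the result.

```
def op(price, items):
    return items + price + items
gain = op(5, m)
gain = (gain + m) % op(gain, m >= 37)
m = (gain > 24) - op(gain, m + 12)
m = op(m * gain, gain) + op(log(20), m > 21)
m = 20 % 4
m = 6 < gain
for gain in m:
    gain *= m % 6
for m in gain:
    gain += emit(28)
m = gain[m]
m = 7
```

8

Transformed code:
gain = m + 5 + m
gain = (gain + m) % ((m >= 37) + gain + (m >= 37))
m = (gain > 24) - (m + 12 + gain + (m + 12))
m = gain + m * gain + gain + ((m > 21) + log(20) + (m > 21))
m = 20 % 4
m = 6 < gain
for gain in m:
    gain = gain * (m % 6)
for m in gain:
    gain = gain + emit(28)
m = gain[m]
m = 7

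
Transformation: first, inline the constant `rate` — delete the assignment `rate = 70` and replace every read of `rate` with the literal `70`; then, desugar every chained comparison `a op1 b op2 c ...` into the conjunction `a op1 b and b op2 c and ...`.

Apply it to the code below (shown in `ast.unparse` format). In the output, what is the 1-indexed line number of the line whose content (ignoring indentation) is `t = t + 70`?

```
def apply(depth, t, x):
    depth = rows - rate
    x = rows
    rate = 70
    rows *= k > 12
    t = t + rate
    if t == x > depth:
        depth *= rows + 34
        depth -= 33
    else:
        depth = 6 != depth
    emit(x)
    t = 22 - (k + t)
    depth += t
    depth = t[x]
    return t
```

5

Transformed code:
def apply(depth, t, x):
    depth = rows - 70
    x = rows
    rows *= k > 12
    t = t + 70
    if t == x and x > depth:
        depth *= rows + 34
        depth -= 33
    else:
        depth = 6 != depth
    emit(x)
    t = 22 - (k + t)
    depth += t
    depth = t[x]
    return t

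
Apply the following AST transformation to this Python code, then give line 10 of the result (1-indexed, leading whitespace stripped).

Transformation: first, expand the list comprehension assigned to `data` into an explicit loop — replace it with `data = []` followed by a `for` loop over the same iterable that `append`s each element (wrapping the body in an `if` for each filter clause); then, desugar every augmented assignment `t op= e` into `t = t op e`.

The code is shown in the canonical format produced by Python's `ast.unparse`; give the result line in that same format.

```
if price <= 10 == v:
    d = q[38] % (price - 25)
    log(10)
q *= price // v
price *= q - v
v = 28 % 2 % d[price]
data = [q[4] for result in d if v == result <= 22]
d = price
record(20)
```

Transformed code:
if price <= 10 == v:
    d = q[38] % (price - 25)
    log(10)
q = q * (price // v)
price = price * (q - v)
v = 28 % 2 % d[price]
data = []
for result in d:
    if v == result <= 22:
        data.append(q[4])
d = price
record(20)

data.append(q[4])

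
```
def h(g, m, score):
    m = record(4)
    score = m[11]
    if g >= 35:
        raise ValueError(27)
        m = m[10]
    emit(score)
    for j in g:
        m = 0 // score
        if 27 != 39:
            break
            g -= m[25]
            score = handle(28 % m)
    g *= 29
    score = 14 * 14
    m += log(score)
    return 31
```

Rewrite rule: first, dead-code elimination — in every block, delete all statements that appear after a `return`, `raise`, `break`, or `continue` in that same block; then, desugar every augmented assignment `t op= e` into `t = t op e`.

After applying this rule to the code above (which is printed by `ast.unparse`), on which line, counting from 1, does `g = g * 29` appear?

11

Transformed code:
def h(g, m, score):
    m = record(4)
    score = m[11]
    if g >= 35:
        raise ValueError(27)
    emit(score)
    for j in g:
        m = 0 // score
        if 27 != 39:
            break
    g = g * 29
    score = 14 * 14
    m = m + log(score)
    return 31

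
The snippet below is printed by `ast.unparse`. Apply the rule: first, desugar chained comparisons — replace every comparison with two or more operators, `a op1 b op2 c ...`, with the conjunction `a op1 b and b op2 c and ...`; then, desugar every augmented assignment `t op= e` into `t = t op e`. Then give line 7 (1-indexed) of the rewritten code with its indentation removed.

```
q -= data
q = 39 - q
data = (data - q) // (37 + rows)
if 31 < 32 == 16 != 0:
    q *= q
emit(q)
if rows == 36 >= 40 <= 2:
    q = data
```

Transformed code:
q = q - data
q = 39 - q
data = (data - q) // (37 + rows)
if 31 < 32 and 32 == 16 and (16 != 0):
    q = q * q
emit(q)
if rows == 36 and 36 >= 40 and (40 <= 2):
    q = data

if rows == 36 and 36 >= 40 and (40 <= 2):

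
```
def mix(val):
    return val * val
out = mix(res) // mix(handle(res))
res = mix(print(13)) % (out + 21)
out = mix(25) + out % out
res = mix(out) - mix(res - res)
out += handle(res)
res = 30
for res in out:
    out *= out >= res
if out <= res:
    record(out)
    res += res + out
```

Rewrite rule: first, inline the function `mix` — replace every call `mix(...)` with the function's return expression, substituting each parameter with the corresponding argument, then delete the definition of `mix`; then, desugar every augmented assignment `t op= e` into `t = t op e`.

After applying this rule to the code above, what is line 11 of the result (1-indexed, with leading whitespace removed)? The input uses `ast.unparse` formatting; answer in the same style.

Transformed code:
out = res * res // (handle(res) * handle(res))
res = print(13) * print(13) % (out + 21)
out = 25 * 25 + out % out
res = out * out - (res - res) * (res - res)
out = out + handle(res)
res = 30
for res in out:
    out = out * (out >= res)
if out <= res:
    record(out)
    res = res + (res + out)

res = res + (res + out)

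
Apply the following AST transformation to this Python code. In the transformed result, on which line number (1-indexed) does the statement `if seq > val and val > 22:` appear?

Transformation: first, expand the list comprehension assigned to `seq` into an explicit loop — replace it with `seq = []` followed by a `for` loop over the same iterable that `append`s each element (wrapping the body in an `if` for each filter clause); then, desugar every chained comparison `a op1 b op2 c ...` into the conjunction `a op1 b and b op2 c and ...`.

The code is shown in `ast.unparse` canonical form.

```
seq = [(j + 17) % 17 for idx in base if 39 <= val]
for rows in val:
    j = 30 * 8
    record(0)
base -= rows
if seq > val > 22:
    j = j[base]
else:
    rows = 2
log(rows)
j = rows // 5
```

9

Transformed code:
seq = []
for idx in base:
    if 39 <= val:
        seq.append((j + 17) % 17)
for rows in val:
    j = 30 * 8
    record(0)
base -= rows
if seq > val and val > 22:
    j = j[base]
else:
    rows = 2
log(rows)
j = rows // 5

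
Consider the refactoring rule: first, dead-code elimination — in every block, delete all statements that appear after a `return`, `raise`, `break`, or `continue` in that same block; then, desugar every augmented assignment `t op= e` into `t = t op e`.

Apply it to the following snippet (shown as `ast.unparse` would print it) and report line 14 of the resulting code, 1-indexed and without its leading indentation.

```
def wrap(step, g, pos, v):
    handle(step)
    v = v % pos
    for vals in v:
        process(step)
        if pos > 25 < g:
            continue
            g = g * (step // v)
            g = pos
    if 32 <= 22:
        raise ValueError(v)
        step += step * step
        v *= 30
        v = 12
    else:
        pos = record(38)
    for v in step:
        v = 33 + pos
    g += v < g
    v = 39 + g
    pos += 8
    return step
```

Transformed code:
def wrap(step, g, pos, v):
    handle(step)
    v = v % pos
    for vals in v:
        process(step)
        if pos > 25 < g:
            continue
    if 32 <= 22:
        raise ValueError(v)
    else:
        pos = record(38)
    for v in step:
        v = 33 + pos
    g = g + (v < g)
    v = 39 + g
    pos = pos + 8
    return step

g = g + (v < g)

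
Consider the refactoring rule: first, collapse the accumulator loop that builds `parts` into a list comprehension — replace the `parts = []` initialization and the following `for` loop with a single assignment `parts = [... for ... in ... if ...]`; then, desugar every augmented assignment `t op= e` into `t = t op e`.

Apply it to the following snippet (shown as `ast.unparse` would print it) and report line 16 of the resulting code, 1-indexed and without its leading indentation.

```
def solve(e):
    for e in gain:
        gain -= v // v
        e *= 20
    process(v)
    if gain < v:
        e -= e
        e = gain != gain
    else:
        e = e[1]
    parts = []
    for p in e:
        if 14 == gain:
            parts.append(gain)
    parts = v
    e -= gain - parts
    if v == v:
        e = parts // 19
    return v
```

Transformed code:
def solve(e):
    for e in gain:
        gain = gain - v // v
        e = e * 20
    process(v)
    if gain < v:
        e = e - e
        e = gain != gain
    else:
        e = e[1]
    parts = [gain for p in e if 14 == gain]
    parts = v
    e = e - (gain - parts)
    if v == v:
        e = parts // 19
    return v

return v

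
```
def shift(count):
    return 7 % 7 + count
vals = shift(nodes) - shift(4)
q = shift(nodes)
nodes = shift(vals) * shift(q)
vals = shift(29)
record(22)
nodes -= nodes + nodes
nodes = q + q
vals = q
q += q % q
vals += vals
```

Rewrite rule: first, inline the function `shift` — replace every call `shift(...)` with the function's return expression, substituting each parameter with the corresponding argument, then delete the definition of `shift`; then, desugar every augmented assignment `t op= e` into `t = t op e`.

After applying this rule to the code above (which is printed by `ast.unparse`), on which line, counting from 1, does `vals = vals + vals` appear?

Transformed code:
vals = 7 % 7 + nodes - (7 % 7 + 4)
q = 7 % 7 + nodes
nodes = (7 % 7 + vals) * (7 % 7 + q)
vals = 7 % 7 + 29
record(22)
nodes = nodes - (nodes + nodes)
nodes = q + q
vals = q
q = q + q % q
vals = vals + vals

10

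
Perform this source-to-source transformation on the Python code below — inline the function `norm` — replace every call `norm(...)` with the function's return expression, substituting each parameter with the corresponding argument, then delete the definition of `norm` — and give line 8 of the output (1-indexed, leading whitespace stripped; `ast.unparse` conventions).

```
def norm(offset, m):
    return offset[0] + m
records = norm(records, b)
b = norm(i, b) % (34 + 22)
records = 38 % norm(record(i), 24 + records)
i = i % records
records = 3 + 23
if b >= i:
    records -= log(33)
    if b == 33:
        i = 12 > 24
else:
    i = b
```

if b == 33:

Transformed code:
records = records[0] + b
b = (i[0] + b) % (34 + 22)
records = 38 % (record(i)[0] + (24 + records))
i = i % records
records = 3 + 23
if b >= i:
    records -= log(33)
    if b == 33:
        i = 12 > 24
else:
    i = b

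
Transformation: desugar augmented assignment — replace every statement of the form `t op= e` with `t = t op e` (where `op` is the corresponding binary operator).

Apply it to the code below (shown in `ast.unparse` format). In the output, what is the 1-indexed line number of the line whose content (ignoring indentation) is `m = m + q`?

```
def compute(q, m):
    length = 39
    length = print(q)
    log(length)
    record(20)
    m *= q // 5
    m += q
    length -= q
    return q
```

Transformed code:
def compute(q, m):
    length = 39
    length = print(q)
    log(length)
    record(20)
    m = m * (q // 5)
    m = m + q
    length = length - q
    return q

7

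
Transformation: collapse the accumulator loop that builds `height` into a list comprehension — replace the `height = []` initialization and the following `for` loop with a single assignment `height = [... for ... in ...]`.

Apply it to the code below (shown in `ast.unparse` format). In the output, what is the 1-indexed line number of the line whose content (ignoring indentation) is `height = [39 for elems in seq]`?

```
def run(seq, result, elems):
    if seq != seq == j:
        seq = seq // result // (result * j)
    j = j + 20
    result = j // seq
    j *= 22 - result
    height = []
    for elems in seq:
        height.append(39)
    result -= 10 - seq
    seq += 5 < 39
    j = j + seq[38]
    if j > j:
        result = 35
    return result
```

Transformed code:
def run(seq, result, elems):
    if seq != seq == j:
        seq = seq // result // (result * j)
    j = j + 20
    result = j // seq
    j *= 22 - result
    height = [39 for elems in seq]
    result -= 10 - seq
    seq += 5 < 39
    j = j + seq[38]
    if j > j:
        result = 35
    return result

7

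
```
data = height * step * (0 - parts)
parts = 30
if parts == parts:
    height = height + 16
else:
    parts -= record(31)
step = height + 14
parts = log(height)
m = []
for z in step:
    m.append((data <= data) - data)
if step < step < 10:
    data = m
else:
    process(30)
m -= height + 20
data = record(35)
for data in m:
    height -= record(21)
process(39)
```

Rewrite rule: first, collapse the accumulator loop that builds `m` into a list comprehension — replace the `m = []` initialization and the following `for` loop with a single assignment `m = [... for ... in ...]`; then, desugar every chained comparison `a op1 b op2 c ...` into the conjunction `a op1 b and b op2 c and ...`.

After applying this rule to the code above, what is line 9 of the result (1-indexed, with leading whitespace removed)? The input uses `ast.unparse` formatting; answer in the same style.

m = [(data <= data) - data for z in step]

Transformed code:
data = height * step * (0 - parts)
parts = 30
if parts == parts:
    height = height + 16
else:
    parts -= record(31)
step = height + 14
parts = log(height)
m = [(data <= data) - data for z in step]
if step < step and step < 10:
    data = m
else:
    process(30)
m -= height + 20
data = record(35)
for data in m:
    height -= record(21)
process(39)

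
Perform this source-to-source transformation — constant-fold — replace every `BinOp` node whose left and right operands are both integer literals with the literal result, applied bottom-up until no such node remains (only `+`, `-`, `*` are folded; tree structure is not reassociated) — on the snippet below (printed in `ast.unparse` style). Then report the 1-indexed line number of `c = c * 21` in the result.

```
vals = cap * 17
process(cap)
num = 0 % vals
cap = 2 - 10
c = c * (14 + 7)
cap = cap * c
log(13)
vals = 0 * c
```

5

Transformed code:
vals = cap * 17
process(cap)
num = 0 % vals
cap = -8
c = c * 21
cap = cap * c
log(13)
vals = 0 * c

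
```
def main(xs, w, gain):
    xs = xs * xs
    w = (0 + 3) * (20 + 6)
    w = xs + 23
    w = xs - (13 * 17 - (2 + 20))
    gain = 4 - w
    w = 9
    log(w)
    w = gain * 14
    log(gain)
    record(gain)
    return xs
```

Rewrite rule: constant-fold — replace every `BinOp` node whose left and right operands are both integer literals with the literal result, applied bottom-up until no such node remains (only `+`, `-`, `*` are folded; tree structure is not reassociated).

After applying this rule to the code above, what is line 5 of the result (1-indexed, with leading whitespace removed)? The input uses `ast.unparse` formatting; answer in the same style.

Transformed code:
def main(xs, w, gain):
    xs = xs * xs
    w = 78
    w = xs + 23
    w = xs - 199
    gain = 4 - w
    w = 9
    log(w)
    w = gain * 14
    log(gain)
    record(gain)
    return xs

w = xs - 199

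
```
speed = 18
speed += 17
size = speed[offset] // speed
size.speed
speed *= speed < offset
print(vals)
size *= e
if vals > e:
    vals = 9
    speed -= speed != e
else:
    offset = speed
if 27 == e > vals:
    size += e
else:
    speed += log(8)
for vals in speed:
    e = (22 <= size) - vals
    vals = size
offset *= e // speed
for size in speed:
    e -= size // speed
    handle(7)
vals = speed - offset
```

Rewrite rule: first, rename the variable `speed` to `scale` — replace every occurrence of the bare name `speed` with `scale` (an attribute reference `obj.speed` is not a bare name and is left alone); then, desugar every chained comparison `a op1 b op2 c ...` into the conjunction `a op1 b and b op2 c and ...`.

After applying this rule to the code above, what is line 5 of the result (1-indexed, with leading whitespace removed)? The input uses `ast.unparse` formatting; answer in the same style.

Transformed code:
scale = 18
scale += 17
size = scale[offset] // scale
size.speed
scale *= scale < offset
print(vals)
size *= e
if vals > e:
    vals = 9
    scale -= scale != e
else:
    offset = scale
if 27 == e and e > vals:
    size += e
else:
    scale += log(8)
for vals in scale:
    e = (22 <= size) - vals
    vals = size
offset *= e // scale
for size in scale:
    e -= size // scale
    handle(7)
vals = scale - offset

scale *= scale < offset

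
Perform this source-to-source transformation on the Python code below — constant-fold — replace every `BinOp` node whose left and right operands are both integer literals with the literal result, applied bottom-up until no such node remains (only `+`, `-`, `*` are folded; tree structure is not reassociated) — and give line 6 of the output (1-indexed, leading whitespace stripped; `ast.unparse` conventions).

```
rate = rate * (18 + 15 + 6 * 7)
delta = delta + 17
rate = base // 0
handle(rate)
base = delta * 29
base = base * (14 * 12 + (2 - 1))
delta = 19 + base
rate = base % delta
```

base = base * 169

Transformed code:
rate = rate * 75
delta = delta + 17
rate = base // 0
handle(rate)
base = delta * 29
base = base * 169
delta = 19 + base
rate = base % delta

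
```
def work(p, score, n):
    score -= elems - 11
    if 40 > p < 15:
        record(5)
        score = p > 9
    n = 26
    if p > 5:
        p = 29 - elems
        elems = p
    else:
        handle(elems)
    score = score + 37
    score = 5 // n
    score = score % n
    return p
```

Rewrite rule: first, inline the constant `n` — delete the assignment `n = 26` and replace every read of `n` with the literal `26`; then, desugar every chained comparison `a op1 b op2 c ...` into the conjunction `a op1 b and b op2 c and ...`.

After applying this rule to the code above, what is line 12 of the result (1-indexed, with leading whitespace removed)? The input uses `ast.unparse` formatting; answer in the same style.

score = 5 // 26

Transformed code:
def work(p, score, n):
    score -= elems - 11
    if 40 > p and p < 15:
        record(5)
        score = p > 9
    if p > 5:
        p = 29 - elems
        elems = p
    else:
        handle(elems)
    score = score + 37
    score = 5 // 26
    score = score % 26
    return p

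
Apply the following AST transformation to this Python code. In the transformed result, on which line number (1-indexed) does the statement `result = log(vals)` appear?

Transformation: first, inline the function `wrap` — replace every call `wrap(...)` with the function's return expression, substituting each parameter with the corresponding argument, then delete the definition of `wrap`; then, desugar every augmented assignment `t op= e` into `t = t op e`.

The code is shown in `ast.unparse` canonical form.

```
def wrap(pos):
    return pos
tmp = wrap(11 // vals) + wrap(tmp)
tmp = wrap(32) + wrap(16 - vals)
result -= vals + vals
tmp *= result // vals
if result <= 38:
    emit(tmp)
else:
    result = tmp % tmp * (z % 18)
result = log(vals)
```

9

Transformed code:
tmp = 11 // vals + tmp
tmp = 32 + (16 - vals)
result = result - (vals + vals)
tmp = tmp * (result // vals)
if result <= 38:
    emit(tmp)
else:
    result = tmp % tmp * (z % 18)
result = log(vals)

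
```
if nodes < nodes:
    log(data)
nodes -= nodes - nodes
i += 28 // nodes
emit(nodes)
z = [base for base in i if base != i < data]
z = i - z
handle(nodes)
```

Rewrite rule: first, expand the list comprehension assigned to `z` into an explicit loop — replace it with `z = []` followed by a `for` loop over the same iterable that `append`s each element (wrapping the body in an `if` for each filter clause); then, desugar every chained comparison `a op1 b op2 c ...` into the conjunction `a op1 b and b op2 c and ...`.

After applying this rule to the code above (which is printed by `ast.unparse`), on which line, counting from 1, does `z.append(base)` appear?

Transformed code:
if nodes < nodes:
    log(data)
nodes -= nodes - nodes
i += 28 // nodes
emit(nodes)
z = []
for base in i:
    if base != i and i < data:
        z.append(base)
z = i - z
handle(nodes)

9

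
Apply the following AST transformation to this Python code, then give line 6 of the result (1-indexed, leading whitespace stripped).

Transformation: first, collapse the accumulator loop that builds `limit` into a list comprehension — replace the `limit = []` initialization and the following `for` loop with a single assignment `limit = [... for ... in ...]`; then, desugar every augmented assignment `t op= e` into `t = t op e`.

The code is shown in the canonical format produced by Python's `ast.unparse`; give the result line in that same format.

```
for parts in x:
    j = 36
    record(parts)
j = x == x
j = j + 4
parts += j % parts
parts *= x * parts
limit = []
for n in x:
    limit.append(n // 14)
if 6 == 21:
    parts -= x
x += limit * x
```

Transformed code:
for parts in x:
    j = 36
    record(parts)
j = x == x
j = j + 4
parts = parts + j % parts
parts = parts * (x * parts)
limit = [n // 14 for n in x]
if 6 == 21:
    parts = parts - x
x = x + limit * x

parts = parts + j % parts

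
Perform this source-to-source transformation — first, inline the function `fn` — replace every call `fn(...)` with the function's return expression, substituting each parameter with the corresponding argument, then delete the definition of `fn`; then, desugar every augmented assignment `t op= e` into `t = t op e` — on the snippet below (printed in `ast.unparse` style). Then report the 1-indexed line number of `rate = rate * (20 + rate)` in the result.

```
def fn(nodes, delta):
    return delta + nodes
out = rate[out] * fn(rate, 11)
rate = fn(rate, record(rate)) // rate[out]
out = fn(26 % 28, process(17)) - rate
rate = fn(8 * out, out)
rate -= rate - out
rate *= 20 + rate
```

Transformed code:
out = rate[out] * (11 + rate)
rate = (record(rate) + rate) // rate[out]
out = process(17) + 26 % 28 - rate
rate = out + 8 * out
rate = rate - (rate - out)
rate = rate * (20 + rate)

6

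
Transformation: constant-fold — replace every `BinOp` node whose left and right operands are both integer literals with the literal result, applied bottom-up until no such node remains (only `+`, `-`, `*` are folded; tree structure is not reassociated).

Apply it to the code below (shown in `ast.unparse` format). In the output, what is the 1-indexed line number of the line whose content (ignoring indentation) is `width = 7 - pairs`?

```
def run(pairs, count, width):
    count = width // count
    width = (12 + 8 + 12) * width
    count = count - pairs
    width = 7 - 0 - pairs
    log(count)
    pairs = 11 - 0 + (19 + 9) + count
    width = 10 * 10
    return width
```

Transformed code:
def run(pairs, count, width):
    count = width // count
    width = 32 * width
    count = count - pairs
    width = 7 - pairs
    log(count)
    pairs = 39 + count
    width = 100
    return width

5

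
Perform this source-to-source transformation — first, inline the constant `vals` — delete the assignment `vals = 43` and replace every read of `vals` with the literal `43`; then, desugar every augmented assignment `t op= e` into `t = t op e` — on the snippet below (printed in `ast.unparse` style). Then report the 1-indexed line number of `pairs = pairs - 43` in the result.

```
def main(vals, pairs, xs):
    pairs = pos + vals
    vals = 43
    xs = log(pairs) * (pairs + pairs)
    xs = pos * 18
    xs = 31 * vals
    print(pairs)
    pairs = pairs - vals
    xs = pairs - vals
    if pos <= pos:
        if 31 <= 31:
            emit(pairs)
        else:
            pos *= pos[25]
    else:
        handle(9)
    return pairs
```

7

Transformed code:
def main(vals, pairs, xs):
    pairs = pos + 43
    xs = log(pairs) * (pairs + pairs)
    xs = pos * 18
    xs = 31 * 43
    print(pairs)
    pairs = pairs - 43
    xs = pairs - 43
    if pos <= pos:
        if 31 <= 31:
            emit(pairs)
        else:
            pos = pos * pos[25]
    else:
        handle(9)
    return pairs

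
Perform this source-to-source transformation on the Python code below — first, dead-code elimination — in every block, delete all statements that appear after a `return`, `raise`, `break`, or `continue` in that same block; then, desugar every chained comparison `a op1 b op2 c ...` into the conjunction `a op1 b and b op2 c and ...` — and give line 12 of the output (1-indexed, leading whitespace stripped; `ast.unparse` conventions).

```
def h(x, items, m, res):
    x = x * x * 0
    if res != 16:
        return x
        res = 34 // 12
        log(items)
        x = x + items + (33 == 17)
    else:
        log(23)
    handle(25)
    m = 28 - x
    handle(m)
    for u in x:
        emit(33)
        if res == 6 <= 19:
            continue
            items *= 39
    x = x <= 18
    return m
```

if res == 6 and 6 <= 19:

Transformed code:
def h(x, items, m, res):
    x = x * x * 0
    if res != 16:
        return x
    else:
        log(23)
    handle(25)
    m = 28 - x
    handle(m)
    for u in x:
        emit(33)
        if res == 6 and 6 <= 19:
            continue
    x = x <= 18
    return m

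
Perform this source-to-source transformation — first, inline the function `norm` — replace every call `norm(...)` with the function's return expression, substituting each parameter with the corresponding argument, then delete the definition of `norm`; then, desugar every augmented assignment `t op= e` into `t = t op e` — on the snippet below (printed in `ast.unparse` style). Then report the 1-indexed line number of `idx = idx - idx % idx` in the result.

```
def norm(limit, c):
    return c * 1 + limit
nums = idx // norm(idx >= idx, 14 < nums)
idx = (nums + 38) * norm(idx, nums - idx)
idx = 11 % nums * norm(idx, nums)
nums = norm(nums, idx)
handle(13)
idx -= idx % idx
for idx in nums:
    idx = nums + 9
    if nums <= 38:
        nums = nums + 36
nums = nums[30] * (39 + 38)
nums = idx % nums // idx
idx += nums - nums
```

Transformed code:
nums = idx // ((14 < nums) * 1 + (idx >= idx))
idx = (nums + 38) * ((nums - idx) * 1 + idx)
idx = 11 % nums * (nums * 1 + idx)
nums = idx * 1 + nums
handle(13)
idx = idx - idx % idx
for idx in nums:
    idx = nums + 9
    if nums <= 38:
        nums = nums + 36
nums = nums[30] * (39 + 38)
nums = idx % nums // idx
idx = idx + (nums - nums)

6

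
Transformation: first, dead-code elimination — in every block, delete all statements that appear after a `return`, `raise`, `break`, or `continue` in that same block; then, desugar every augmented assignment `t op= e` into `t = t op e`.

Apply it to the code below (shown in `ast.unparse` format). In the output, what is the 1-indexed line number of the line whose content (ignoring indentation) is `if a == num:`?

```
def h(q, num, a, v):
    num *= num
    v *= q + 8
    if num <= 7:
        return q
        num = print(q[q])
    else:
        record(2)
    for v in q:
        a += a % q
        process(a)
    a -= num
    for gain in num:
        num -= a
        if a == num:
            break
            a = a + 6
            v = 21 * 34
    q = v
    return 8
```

Transformed code:
def h(q, num, a, v):
    num = num * num
    v = v * (q + 8)
    if num <= 7:
        return q
    else:
        record(2)
    for v in q:
        a = a + a % q
        process(a)
    a = a - num
    for gain in num:
        num = num - a
        if a == num:
            break
    q = v
    return 8

14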